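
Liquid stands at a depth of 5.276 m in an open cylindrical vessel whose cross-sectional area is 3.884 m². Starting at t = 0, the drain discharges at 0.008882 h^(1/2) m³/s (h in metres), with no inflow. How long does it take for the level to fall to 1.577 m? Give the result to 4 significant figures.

910.6 s

A dh/dt = −Q_out = −0.008882 √h.
This is separable: 2 d(√h)/dt = −0.008882/A, so √h = √h₀ − (0.008882/(2A)) t.
t = 2A(√h₀ − √h)/0.008882 = 2·3.884·(√5.276 − √1.577)/0.008882
  = 7.76800 × (2.29695 − 1.25579) / 0.008882 = 910.582 s.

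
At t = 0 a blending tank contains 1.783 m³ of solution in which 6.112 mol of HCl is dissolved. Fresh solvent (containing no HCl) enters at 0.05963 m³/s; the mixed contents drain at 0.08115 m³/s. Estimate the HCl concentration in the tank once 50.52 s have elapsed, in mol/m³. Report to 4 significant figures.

Let m(t) be the amount of HCl. Volume: V(t) = V₀ + (Q_in − Q_out) t = 1.783 − 0.0215200 t; V(50.52) = 0.695810 m³.
Species balance (pure solvent in): dm/dt = −Q_out · m/V(t).
dm/m = −Q_out dt/(V₀ − 0.0215200 t); integrating gives ln(m/m₀) = −(Q_out/(Q_in−Q_out)) ln(V/V₀).
m = m₀ (V₀/V)^(Q_out/(Q_in−Q_out)) = 6.112 × (1.783/0.695810)^(-3.77091) = 0.175857 mol.
C = m/V = 0.175857/0.695810 = 0.252737 mol/m³.

0.2527 mol/m³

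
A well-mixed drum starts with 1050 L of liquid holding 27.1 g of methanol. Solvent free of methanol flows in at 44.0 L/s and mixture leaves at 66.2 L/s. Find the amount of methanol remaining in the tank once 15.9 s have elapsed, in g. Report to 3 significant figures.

Let m(t) be the amount of methanol. Volume: V(t) = V₀ + (Q_in − Q_out) t = 1050 − 22.200 t; V(15.9) = 697.02 L.
Solute balance: dm/dt = 0 − Q_out C = −Q_out m/V(t).
Separate: dm/m = −Q_out dt/V(t) ⇒ ln(m/m₀) = −(Q_out/(Q_in−Q_out)) ln(V/V₀).
m = m₀ (V₀/V)^(Q_out/(Q_in−Q_out)) = 27.1 × (1050/697.02)^(-2.9820) = 7.9863 g.

7.99 g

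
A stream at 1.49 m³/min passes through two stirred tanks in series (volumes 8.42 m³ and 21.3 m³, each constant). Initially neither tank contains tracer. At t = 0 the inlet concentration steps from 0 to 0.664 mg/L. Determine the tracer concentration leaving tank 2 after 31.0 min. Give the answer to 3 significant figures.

0.540 mg/L

Species balance on tank i: dCᵢ/dt = (Cᵢ₋₁ − Cᵢ)/τᵢ with τᵢ = Vᵢ/Q.
τ₁ = 8.42/1.49 = 5.6510 min; τ₂ = 21.3/1.49 = 14.295 min.
Solving the cascade with C₁(0)=C₂(0)=0 gives C₂(t) = C_in[1 − (τ₁ e^(−t/τ₁) − τ₂ e^(−t/τ₂))/(τ₁ − τ₂)].
At t = 31.0: e^(−t/τ₁) = 0.0041454, e^(−t/τ₂) = 0.11434.
C₂ = 0.664·[1 − (5.6510·0.0041454 − 14.295·0.11434)/(-8.6443)] = 0.664·0.81362 = 0.54024 mg/L.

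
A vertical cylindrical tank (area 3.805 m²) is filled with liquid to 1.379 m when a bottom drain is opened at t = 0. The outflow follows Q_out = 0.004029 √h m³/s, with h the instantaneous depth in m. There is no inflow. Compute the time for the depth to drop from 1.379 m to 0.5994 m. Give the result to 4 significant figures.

With no inflow, A dh/dt = −0.004029 √h.
This is separable: 2 d(√h)/dt = −0.004029/A, so √h = √h₀ − (0.004029/(2A)) t.
t = 2A(√h₀ − √h)/0.004029 = 2·3.805·(√1.379 − √0.5994)/0.004029
  = 7.61000 × (1.17431 − 0.774209) / 0.004029 = 755.710 s.

755.7 s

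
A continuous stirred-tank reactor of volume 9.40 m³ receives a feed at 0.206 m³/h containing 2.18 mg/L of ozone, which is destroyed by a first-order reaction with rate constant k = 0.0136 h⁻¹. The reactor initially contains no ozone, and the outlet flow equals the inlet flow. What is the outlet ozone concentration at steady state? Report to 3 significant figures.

1.35 mg/L

Accumulation = in − out − consumed: V dC/dt = Q C_in − Q C − k V C.
Steady state (dC/dt = 0): C_ss = Q C_in/(Q + kV) = C_in/(1 + kV/Q).
C_ss = 0.206·2.18/(0.206 + 0.0136·9.40) = 0.44908/0.33384 = 1.3452 mg/L.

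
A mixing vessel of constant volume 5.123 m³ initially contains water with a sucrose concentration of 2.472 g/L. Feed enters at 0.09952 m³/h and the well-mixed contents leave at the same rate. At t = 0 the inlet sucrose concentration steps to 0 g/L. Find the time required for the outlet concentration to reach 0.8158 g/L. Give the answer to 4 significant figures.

57.07 h

Mass balance on the solute (V constant): V dC/dt = Q(C_in − C), so τ = V/Q = 51.4771 h.
C(t) = C_in + (C₀ − C_in) e^(−t/τ). Set C = 0.8158 and solve for t:
e^(−t/τ) = (C − C_in)/(C₀ − C_in) = (0.8158 − 0)/(2.472 − 0) = 0.330016
t = −τ ln(…) = 51.4771 × 1.10861 = 57.0682 h.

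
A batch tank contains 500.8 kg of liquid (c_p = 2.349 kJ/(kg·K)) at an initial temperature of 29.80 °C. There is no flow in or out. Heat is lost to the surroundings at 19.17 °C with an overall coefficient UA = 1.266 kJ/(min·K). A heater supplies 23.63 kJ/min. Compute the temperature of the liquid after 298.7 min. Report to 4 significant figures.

32.01 °C

Heat balance on the well-mixed liquid: M c_p dT/dt = −UA(T − T_amb) + Q̇.
dT/dt = (T_ss − T)/τ with T_ss = T_amb + Q̇/UA = 19.17 + 23.63/1.266 = 37.8351 °C, τ = M c_p/UA = 500.8·2.349/1.266 = 929.209 min.
This is linear first-order; T(t) = T_ss + (T₀ − T_ss) e^(−t/τ).
T(298.7) = 37.8351 + (-8.03509)·0.725093 = 32.0089 °C.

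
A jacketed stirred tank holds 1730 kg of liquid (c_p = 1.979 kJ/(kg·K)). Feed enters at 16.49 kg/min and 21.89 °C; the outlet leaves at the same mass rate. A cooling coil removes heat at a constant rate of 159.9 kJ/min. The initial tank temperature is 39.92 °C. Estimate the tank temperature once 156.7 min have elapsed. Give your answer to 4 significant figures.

22.14 °C

M c_p dT/dt = ṁ c_p (T_in − T) − Q̇.
Rearrange: dT/dt = (T_ss − T)/τ with τ = M/ṁ = 104.912 min and T_ss = T_in − Q̇/(ṁ c_p) = 16.9902 °C.
T approaches T_ss exponentially: T(t) = T_ss + (T₀ − T_ss) e^(−t/τ).
T(156.7) = 16.9902 + (22.9298)·e^(−156.7/104.912) = 16.9902 + (22.9298)·0.224556 = 22.1392 °C.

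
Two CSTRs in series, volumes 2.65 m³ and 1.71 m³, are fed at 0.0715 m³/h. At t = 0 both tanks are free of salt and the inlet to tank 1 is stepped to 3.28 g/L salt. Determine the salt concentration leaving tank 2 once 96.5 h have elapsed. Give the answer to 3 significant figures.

2.70 g/L

Species balance on tank i: dCᵢ/dt = (Cᵢ₋₁ − Cᵢ)/τᵢ with τᵢ = Vᵢ/Q.
τ₁ = 2.65/0.0715 = 37.063 h; τ₂ = 1.71/0.0715 = 23.916 h.
Solving the cascade with C₁(0)=C₂(0)=0 gives C₂(t) = C_in[1 − (τ₁ e^(−t/τ₁) − τ₂ e^(−t/τ₂))/(τ₁ − τ₂)].
At t = 96.5: e^(−t/τ₁) = 0.074001, e^(−t/τ₂) = 0.017687.
C₂ = 3.28·[1 − (37.063·0.074001 − 23.916·0.017687)/(13.147)] = 3.28·0.82356 = 2.7013 g/L.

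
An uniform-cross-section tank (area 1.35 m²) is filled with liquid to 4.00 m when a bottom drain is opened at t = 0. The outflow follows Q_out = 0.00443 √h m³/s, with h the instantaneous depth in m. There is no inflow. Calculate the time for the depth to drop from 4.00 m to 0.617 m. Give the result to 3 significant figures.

Volume balance on the tank: A dh/dt = −0.00443 √h.
Separate and integrate: 2(√h − √h₀) = −(0.00443/A) t.
t = 2A(√h₀ − √h)/0.00443 = 2·1.35·(√4.00 − √0.617)/0.00443
  = 2.7000 × (2.0000 − 0.78549) / 0.00443 = 740.22 s.

740 s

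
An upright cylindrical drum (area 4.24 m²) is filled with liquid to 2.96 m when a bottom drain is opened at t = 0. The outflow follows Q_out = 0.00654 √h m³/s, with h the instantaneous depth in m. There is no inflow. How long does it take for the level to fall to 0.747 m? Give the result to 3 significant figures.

Unsteady balance on liquid volume: A dh/dt = −0.00654 √h.
Separate and integrate: 2(√h − √h₀) = −(0.00654/A) t.
t = 2A(√h₀ − √h)/0.00654 = 2·4.24·(√2.96 − √0.747)/0.00654
  = 8.4800 × (1.7205 − 0.86429) / 0.00654 = 1110.1 s.

1110 s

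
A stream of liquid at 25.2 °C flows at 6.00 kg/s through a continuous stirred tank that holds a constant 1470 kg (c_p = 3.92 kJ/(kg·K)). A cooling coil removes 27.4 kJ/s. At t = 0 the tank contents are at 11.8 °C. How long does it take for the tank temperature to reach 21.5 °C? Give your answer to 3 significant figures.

386 s

Energy balance: M c_p dT/dt = ṁ c_p (T_in − T) − 27.4.
τ = M/ṁ = 245.00 s; T_ss = T_in − Q̇/(ṁ c_p) = 24.035 °C.
T(t) = T_ss + (T₀ − T_ss) e^(−t/τ). Set T = 21.5:
e^(−t/τ) = (21.5 − 24.035)/(11.8 − 24.035) = 0.20719
t = −245.00 · ln(0.20719) = 385.65 s.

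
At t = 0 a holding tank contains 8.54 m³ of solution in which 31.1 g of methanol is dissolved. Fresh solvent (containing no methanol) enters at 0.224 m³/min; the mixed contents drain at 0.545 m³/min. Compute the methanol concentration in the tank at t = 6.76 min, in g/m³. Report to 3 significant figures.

2.97 g/m³

Total volume: dV/dt = Q_in − Q_out = -0.32100 m³/min, so V(t) = 8.54 − 0.32100 t and V(6.76) = 6.3700 m³.
Species balance (pure solvent in): dm/dt = −Q_out · m/V(t).
Separate: dm/m = −Q_out dt/V(t) ⇒ ln(m/m₀) = −(Q_out/(Q_in−Q_out)) ln(V/V₀).
m = m₀ (V₀/V)^(Q_out/(Q_in−Q_out)) = 31.1 × (8.54/6.3700)^(-1.6978) = 18.906 g.
C = m/V = 18.906/6.3700 = 2.9680 g/m³.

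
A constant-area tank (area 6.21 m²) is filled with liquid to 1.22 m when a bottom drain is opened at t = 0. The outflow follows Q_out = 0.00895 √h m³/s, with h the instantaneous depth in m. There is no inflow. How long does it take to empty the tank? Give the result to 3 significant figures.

1530 s

Volume balance on the tank: A dh/dt = −0.00895 √h.
Separate and integrate: 2(√h − √h₀) = −(0.00895/A) t.
Set h = 0: 2√h₀ = (0.00895/A) t_empty ⇒ t_empty = 2A√h₀/0.00895.
t_empty = 2·6.21·√1.22/0.00895 = 12.420·1.1045/0.00895 = 1532.8 s.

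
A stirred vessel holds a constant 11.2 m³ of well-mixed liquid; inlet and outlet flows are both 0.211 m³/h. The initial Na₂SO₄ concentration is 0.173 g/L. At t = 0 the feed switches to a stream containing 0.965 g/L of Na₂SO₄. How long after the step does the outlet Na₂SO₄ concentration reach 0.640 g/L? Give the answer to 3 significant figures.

47.3 h

Species balance: V dC/dt = Q(C_in − C) ⇒ τ = V/Q = 53.081 h.
C(t) = C_in + (C₀ − C_in) e^(−t/τ). Set C = 0.640 and solve for t:
e^(−t/τ) = (C − C_in)/(C₀ − C_in) = (0.640 − 0.965)/(0.173 − 0.965) = 0.41035
t = −τ ln(…) = 53.081 × 0.89074 = 47.281 h.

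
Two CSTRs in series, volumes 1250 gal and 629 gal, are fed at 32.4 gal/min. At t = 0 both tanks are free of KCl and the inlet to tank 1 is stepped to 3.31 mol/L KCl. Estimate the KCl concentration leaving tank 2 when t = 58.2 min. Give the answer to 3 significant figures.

2.00 mol/L

Species balance on tank i: dCᵢ/dt = (Cᵢ₋₁ − Cᵢ)/τᵢ with τᵢ = Vᵢ/Q.
τ₁ = 1250/32.4 = 38.580 min; τ₂ = 629/32.4 = 19.414 min.
Tank 1: C₁ = C_in(1 − e^(−t/τ₁)). Tank 2 (τ₁ ≠ τ₂): C₂ = C_in[1 − (τ₁ e^(−t/τ₁) − τ₂ e^(−t/τ₂))/(τ₁ − τ₂)].
At t = 58.2: e^(−t/τ₁) = 0.22123, e^(−t/τ₂) = 0.049892.
C₂ = 3.31·[1 − (38.580·0.22123 − 19.414·0.049892)/(19.167)] = 3.31·0.60522 = 2.0033 mol/L.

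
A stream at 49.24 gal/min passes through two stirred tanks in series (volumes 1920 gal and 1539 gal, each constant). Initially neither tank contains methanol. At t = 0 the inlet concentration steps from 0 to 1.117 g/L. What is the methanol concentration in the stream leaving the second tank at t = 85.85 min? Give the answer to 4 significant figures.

0.7837 g/L

Time constants: τᵢ = Vᵢ/Q for each well-mixed tank.
τ₁ = 1920/49.24 = 38.9927 min; τ₂ = 1539/49.24 = 31.2551 min.
Solving the cascade with C₁(0)=C₂(0)=0 gives C₂(t) = C_in[1 − (τ₁ e^(−t/τ₁) − τ₂ e^(−t/τ₂))/(τ₁ − τ₂)].
At t = 85.85: e^(−t/τ₁) = 0.110616, e^(−t/τ₂) = 0.0641357.
C₂ = 1.117·[1 − (38.9927·0.110616 − 31.2551·0.0641357)/(7.73761)] = 1.117·0.701635 = 0.783727 g/L.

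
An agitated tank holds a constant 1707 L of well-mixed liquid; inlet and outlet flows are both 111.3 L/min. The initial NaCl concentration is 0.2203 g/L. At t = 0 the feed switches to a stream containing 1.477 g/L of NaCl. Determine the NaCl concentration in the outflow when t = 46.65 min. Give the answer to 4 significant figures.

Accumulation = in − out for the solute gives V dC/dt = Q(C_in − C).
So dC/dt = (C_in − C)/τ with τ = V/Q = 1707/111.3 = 15.3369 min.
C approaches C_in exponentially: C(t) = C_in + (C₀ − C_in) e^(−t/τ).
C(46.65) = 1.477 + (0.2203 − 1.477)·e^(−46.65/15.3369) = 1.477 + (-1.25670)·0.0477547 = 1.41699 g/L.

1.417 g/L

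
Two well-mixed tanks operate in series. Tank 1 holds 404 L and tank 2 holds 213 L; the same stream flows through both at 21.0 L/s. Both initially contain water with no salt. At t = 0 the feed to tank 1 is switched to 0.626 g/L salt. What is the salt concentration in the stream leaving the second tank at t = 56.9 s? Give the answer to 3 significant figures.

Time constants: τᵢ = Vᵢ/Q for each well-mixed tank.
τ₁ = 404/21.0 = 19.238 s; τ₂ = 213/21.0 = 10.143 s.
Solving the cascade with C₁(0)=C₂(0)=0 gives C₂(t) = C_in[1 − (τ₁ e^(−t/τ₁) − τ₂ e^(−t/τ₂))/(τ₁ − τ₂)].
At t = 56.9: e^(−t/τ₁) = 0.051940, e^(−t/τ₂) = 0.0036616.
C₂ = 0.626·[1 − (19.238·0.051940 − 10.143·0.0036616)/(9.0952)] = 0.626·0.89422 = 0.55978 g/L.

0.560 g/L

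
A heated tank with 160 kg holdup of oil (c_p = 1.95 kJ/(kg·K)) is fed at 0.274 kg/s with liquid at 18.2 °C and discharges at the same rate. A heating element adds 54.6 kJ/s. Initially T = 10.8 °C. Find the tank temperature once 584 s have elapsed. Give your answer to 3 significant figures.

80.1 °C

Heat balance on the well-mixed liquid: M c_p dT/dt = ṁ c_p (T_in − T) + 54.6.
Rearrange: dT/dt = (T_ss − T)/τ with τ = M/ṁ = 583.94 s and T_ss = T_in + Q̇/(ṁ c_p) = 120.39 °C.
Solution: T(t) = T_ss + (T₀ − T_ss) e^(−t/τ).
T(584) = 120.39 + (-109.59)·e^(−584/583.94) = 120.39 + (-109.59)·0.36784 = 80.078 °C.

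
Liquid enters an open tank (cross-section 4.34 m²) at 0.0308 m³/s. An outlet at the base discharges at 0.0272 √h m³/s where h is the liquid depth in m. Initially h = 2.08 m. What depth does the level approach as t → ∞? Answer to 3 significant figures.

1.28 m

Accumulation of liquid (constant cross-section A): A dh/dt = Q_in − 0.0272 √h. At steady state dh/dt = 0:
Q_in = 0.0272 √h_ss ⇒ √h_ss = 0.0308/0.0272 = 1.1324.
h_ss = 1.1324² = 1.2822 m. (Since h₀ = 2.08 m > h_ss, the level will fall toward this value.)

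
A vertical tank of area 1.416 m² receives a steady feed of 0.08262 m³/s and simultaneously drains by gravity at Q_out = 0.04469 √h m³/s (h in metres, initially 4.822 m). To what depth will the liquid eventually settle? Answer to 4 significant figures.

3.418 m

A dh/dt = Q_in − 0.04469 √h. Steady state requires inflow = outflow:
Q_in = 0.04469 √h_ss ⇒ √h_ss = 0.08262/0.04469 = 1.84874.
h_ss = 1.84874² = 3.41782 m. (Since h₀ = 4.822 m > h_ss, the level will fall toward this value.)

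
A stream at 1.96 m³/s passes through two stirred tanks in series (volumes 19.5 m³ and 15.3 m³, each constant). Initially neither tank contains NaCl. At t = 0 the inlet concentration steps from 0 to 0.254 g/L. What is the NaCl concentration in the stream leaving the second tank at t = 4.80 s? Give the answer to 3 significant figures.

Time constants: τᵢ = Vᵢ/Q for each well-mixed tank.
τ₁ = 19.5/1.96 = 9.9490 s; τ₂ = 15.3/1.96 = 7.8061 s.
Tank 1: C₁ = C_in(1 − e^(−t/τ₁)). Tank 2 (τ₁ ≠ τ₂): C₂ = C_in[1 − (τ₁ e^(−t/τ₁) − τ₂ e^(−t/τ₂))/(τ₁ − τ₂)].
At t = 4.80: e^(−t/τ₁) = 0.61726, e^(−t/τ₂) = 0.54069.
C₂ = 0.254·[1 − (9.9490·0.61726 − 7.8061·0.54069)/(2.1429)] = 0.254·0.10381 = 0.026368 g/L.

0.0264 g/L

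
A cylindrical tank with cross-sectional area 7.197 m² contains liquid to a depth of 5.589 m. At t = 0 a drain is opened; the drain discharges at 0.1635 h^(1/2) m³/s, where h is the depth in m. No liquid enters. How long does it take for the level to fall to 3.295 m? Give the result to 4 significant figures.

48.32 s

Accumulation of liquid (constant cross-section A): A dh/dt = −0.1635 √h.
This is separable: 2 d(√h)/dt = −0.1635/A, so √h = √h₀ − (0.1635/(2A)) t.
t = 2A(√h₀ − √h)/0.1635 = 2·7.197·(√5.589 − √3.295)/0.1635
  = 14.3940 × (2.36411 − 1.81521) / 0.1635 = 48.3227 s.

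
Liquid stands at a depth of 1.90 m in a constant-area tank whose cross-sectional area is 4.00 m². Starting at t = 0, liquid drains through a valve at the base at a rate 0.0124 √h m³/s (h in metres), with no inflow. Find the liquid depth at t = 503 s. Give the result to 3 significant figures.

With no inflow, A dh/dt = −0.0124 √h.
Separate and integrate: 2(√h − √h₀) = −(0.0124/A) t.
√h = √1.90 − 0.0124·503/(2·4.00) = 1.3784 − 0.77965 = 0.59875.
h = 0.59875² = 0.35851 m.

0.359 m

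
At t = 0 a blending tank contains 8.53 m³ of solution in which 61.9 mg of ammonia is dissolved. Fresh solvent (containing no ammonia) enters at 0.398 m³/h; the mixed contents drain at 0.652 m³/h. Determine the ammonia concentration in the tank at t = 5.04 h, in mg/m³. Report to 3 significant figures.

Total volume: dV/dt = Q_in − Q_out = -0.25400 m³/h, so V(t) = 8.53 − 0.25400 t and V(5.04) = 7.2498 m³.
Species balance (pure solvent in): dm/dt = −Q_out · m/V(t).
Separate: dm/m = −Q_out dt/V(t) ⇒ ln(m/m₀) = −(Q_out/(Q_in−Q_out)) ln(V/V₀).
m = m₀ (V₀/V)^(Q_out/(Q_in−Q_out)) = 61.9 × (8.53/7.2498)^(-2.5669) = 40.777 mg.
C = m/V = 40.777/7.2498 = 5.6245 mg/m³.

5.62 mg/m³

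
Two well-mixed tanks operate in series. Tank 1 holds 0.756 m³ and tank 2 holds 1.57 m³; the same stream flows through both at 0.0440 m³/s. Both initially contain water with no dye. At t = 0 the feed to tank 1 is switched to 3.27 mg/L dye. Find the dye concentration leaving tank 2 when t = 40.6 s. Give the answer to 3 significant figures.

Each tank obeys Vᵢ dCᵢ/dt = Q(Cᵢ₋₁ − Cᵢ), so τᵢ = Vᵢ/Q.
τ₁ = 0.756/0.0440 = 17.182 s; τ₂ = 1.57/0.0440 = 35.682 s.
Tank 1: C₁ = C_in(1 − e^(−t/τ₁)). Tank 2 (τ₁ ≠ τ₂): C₂ = C_in[1 − (τ₁ e^(−t/τ₁) − τ₂ e^(−t/τ₂))/(τ₁ − τ₂)].
At t = 40.6: e^(−t/τ₁) = 0.094141, e^(−t/τ₂) = 0.32051.
C₂ = 3.27·[1 − (17.182·0.094141 − 35.682·0.32051)/(-18.500)] = 3.27·0.46925 = 1.5344 mg/L.

1.53 mg/L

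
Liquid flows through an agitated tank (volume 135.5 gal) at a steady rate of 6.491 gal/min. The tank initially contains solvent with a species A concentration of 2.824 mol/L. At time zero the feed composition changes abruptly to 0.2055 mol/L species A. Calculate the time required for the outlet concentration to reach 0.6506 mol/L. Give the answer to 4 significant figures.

Unsteady species balance (constant V, well mixed): V dC/dt = Q(C_in − C), so τ = V/Q = 20.8751 min.
C(t) = C_in + (C₀ − C_in) e^(−t/τ). Set C = 0.6506 and solve for t:
e^(−t/τ) = (C − C_in)/(C₀ − C_in) = (0.6506 − 0.2055)/(2.824 − 0.2055) = 0.169983
t = −τ ln(…) = 20.8751 × 1.77206 = 36.9918 min.

36.99 min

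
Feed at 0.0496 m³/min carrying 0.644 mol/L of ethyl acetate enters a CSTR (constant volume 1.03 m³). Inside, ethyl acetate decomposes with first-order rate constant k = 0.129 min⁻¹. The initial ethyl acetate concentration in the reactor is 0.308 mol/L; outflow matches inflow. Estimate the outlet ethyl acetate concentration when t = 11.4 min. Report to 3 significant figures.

0.193 mol/L

Species balance: V dC/dt = Q C_in − Q C − k V C.
This is linear with rate a = Q/V + k = 0.17716 min⁻¹.
C_ss = Q C_in/(Q + kV) = 0.17506 mol/L; C(t) = C_ss + (C₀ − C_ss) e^(−a t).
C(11.4) = 0.17506 + (0.13294)·e^(−0.17716·11.4) = 0.17506 + (0.13294)·0.13271 = 0.19270 mol/L.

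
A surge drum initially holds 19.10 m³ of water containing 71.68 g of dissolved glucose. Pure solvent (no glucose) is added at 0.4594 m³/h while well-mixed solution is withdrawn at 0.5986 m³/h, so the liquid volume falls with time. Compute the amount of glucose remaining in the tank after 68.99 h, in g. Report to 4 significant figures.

Let m(t) be the amount of glucose. Volume: V(t) = V₀ + (Q_in − Q_out) t = 19.10 − 0.139200 t; V(68.99) = 9.49659 m³.
Species balance (pure solvent in): dm/dt = −Q_out · m/V(t).
dm/m = −Q_out dt/(V₀ − 0.139200 t); integrating gives ln(m/m₀) = −(Q_out/(Q_in−Q_out)) ln(V/V₀).
m = m₀ (V₀/V)^(Q_out/(Q_in−Q_out)) = 71.68 × (19.10/9.49659)^(-4.30029) = 3.55148 g.

3.551 g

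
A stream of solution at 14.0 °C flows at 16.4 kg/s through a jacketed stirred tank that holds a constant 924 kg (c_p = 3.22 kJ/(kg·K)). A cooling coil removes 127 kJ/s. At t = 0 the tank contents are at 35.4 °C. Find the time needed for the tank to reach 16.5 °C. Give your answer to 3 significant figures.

M c_p dT/dt = ṁ c_p (T_in − T) − Q̇.
τ = M/ṁ = 56.341 s; T_ss = T_in − Q̇/(ṁ c_p) = 11.595 °C.
T(t) = T_ss + (T₀ − T_ss) e^(−t/τ). Set T = 16.5:
e^(−t/τ) = (16.5 − 11.595)/(35.4 − 11.595) = 0.20605
t = −56.341 · ln(0.20605) = 89.000 s.

89.0 s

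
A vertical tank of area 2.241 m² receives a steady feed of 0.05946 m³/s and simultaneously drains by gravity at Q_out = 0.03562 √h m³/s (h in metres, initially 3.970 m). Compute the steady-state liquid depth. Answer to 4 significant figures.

Level balance: A dh/dt = 0.05946 − 0.03562 √h. Setting dh/dt = 0:
Q_in = 0.03562 √h_ss ⇒ √h_ss = 0.05946/0.03562 = 1.66929.
h_ss = 1.66929² = 2.78652 m. (Since h₀ = 3.970 m > h_ss, the level will fall toward this value.)

2.787 m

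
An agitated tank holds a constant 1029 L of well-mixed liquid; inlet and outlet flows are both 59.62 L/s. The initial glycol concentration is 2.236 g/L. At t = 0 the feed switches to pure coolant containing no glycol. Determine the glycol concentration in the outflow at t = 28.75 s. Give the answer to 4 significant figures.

Mass balance on the solute (V constant): V dC/dt = Q(C_in − C).
So dC/dt = (C_in − C)/τ with τ = V/Q = 1029/59.62 = 17.2593 s.
Integrating: C(t) = C_in + (C₀ − C_in) e^(−t/τ).
C(28.75) = 0 + (2.236 − 0)·e^(−28.75/17.2593) = 0 + (2.23600)·0.189045 = 0.422706 g/L.

0.4227 g/L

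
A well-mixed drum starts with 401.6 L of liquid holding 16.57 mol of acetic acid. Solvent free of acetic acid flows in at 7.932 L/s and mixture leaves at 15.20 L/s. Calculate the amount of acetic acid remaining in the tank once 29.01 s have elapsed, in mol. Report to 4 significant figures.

3.493 mol

Total volume: dV/dt = Q_in − Q_out = -7.26800 L/s, so V(t) = 401.6 − 7.26800 t and V(29.01) = 190.755 L.
No acetic acid enters, so dm/dt = −Q_out · (m/V).
Separate: dm/m = −Q_out dt/V(t) ⇒ ln(m/m₀) = −(Q_out/(Q_in−Q_out)) ln(V/V₀).
m = m₀ (V₀/V)^(Q_out/(Q_in−Q_out)) = 16.57 × (401.6/190.755)^(-2.09136) = 3.49261 mol.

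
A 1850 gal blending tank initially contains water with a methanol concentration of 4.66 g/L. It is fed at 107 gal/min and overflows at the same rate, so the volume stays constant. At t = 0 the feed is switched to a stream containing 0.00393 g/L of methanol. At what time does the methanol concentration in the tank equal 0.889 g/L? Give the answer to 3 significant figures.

Accumulation = in − out for the solute gives V dC/dt = Q(C_in − C), so τ = V/Q = 17.290 min.
C(t) = C_in + (C₀ − C_in) e^(−t/τ). Set C = 0.889 and solve for t:
e^(−t/τ) = (C − C_in)/(C₀ − C_in) = (0.889 − 0.00393)/(4.66 − 0.00393) = 0.19009
t = −τ ln(…) = 17.290 × 1.6603 = 28.705 min.

28.7 min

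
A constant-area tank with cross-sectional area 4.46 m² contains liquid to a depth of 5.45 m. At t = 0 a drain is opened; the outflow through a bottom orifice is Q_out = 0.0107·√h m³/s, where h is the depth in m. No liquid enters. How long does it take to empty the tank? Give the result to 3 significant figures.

A dh/dt = −Q_out = −0.0107 √h.
Separate and integrate: 2(√h − √h₀) = −(0.0107/A) t.
Tank is empty when √h = 0: t_empty = 2A√h₀/0.0107.
t_empty = 2·4.46·√5.45/0.0107 = 8.9200·2.3345/0.0107 = 1946.2 s.

1950 s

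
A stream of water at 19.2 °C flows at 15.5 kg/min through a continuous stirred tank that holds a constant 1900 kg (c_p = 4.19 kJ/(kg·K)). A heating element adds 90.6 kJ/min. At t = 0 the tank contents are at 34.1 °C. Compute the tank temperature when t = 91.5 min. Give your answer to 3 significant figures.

27.0 °C

M c_p dT/dt = ṁ c_p (T_in − T) + Q̇.
τ = M/ṁ = 122.58 min; T_ss = T_in + Q̇/(ṁ c_p) = 19.2 + 90.6/(15.5·4.19) = 20.595 °C.
T approaches T_ss exponentially: T(t) = T_ss + (T₀ − T_ss) e^(−t/τ).
T(91.5) = 20.595 + (13.505)·e^(−91.5/122.58) = 20.595 + (13.505)·0.47405 = 26.997 °C.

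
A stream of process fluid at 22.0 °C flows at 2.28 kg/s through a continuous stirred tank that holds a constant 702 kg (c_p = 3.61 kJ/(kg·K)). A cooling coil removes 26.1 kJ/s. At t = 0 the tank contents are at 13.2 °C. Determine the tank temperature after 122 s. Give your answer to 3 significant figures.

Energy balance: M c_p dT/dt = ṁ c_p (T_in − T) − 26.1.
Rearrange: dT/dt = (T_ss − T)/τ with τ = M/ṁ = 307.89 s and T_ss = T_in − Q̇/(ṁ c_p) = 18.829 °C.
This is linear first-order; T(t) = T_ss + (T₀ − T_ss) e^(−t/τ).
T(122) = 18.829 + (-5.6290)·e^(−122/307.89) = 18.829 + (-5.6290)·0.67285 = 15.042 °C.

15.0 °C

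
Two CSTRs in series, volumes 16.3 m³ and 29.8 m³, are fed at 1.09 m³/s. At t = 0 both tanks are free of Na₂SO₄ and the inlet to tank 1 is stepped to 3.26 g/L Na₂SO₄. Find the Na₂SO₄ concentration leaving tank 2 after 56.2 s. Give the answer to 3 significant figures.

2.43 g/L

Species balance on tank i: dCᵢ/dt = (Cᵢ₋₁ − Cᵢ)/τᵢ with τᵢ = Vᵢ/Q.
τ₁ = 16.3/1.09 = 14.954 s; τ₂ = 29.8/1.09 = 27.339 s.
Solving the cascade with C₁(0)=C₂(0)=0 gives C₂(t) = C_in[1 − (τ₁ e^(−t/τ₁) − τ₂ e^(−t/τ₂))/(τ₁ − τ₂)].
At t = 56.2: e^(−t/τ₁) = 0.023327, e^(−t/τ₂) = 0.12801.
C₂ = 3.26·[1 − (14.954·0.023327 − 27.339·0.12801)/(-12.385)] = 3.26·0.74559 = 2.4306 g/L.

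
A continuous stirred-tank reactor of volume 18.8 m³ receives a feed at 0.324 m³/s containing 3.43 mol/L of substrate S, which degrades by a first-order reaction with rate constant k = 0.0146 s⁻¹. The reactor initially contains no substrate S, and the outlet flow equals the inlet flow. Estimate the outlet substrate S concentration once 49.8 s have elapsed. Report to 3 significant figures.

V dC/dt = Q(C_in − C) − k V C.
This is linear with rate a = Q/V + k = 0.031834 s⁻¹.
C_ss = Q C_in/(Q + kV) = 1.8569 mol/L; C(t) = C_ss + (C₀ − C_ss) e^(−a t).
C(49.8) = 1.8569 + (-1.8569)·e^(−0.031834·49.8) = 1.8569 + (-1.8569)·0.20488 = 1.4765 mol/L.

1.48 mol/L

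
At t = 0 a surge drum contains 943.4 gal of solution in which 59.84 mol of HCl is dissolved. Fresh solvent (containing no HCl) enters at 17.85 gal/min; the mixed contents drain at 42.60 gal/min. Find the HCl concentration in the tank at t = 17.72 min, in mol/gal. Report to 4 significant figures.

0.04041 mol/gal

Let m(t) be the amount of HCl. Volume: V(t) = V₀ + (Q_in − Q_out) t = 943.4 − 24.7500 t; V(17.72) = 504.830 gal.
Solute balance: dm/dt = 0 − Q_out C = −Q_out m/V(t).
Separate: dm/m = −Q_out dt/V(t) ⇒ ln(m/m₀) = −(Q_out/(Q_in−Q_out)) ln(V/V₀).
m = m₀ (V₀/V)^(Q_out/(Q_in−Q_out)) = 59.84 × (943.4/504.830)^(-1.72121) = 20.3984 mol.
C = m/V = 20.3984/504.830 = 0.0404064 mol/gal.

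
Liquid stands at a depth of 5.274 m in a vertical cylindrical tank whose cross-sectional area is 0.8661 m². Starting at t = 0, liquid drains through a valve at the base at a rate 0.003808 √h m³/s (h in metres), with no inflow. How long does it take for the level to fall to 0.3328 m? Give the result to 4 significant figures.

782.2 s

Mass balance (ρ constant): A dh/dt = −0.003808 √h.
∫ h^(−1/2) dh = −(0.003808/A) ∫ dt, giving 2√h = 2√h₀ − (0.003808/A) t.
t = 2A(√h₀ − √h)/0.003808 = 2·0.8661·(√5.274 − √0.3328)/0.003808
  = 1.73220 × (2.29652 − 0.576888) / 0.003808 = 782.233 s.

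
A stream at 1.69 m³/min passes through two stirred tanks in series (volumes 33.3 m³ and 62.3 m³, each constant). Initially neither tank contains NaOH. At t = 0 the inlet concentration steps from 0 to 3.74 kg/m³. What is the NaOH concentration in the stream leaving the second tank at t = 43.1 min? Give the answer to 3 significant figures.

Each tank obeys Vᵢ dCᵢ/dt = Q(Cᵢ₋₁ − Cᵢ), so τᵢ = Vᵢ/Q.
τ₁ = 33.3/1.69 = 19.704 min; τ₂ = 62.3/1.69 = 36.864 min.
Tank 1: C₁ = C_in(1 − e^(−t/τ₁)). Tank 2 (τ₁ ≠ τ₂): C₂ = C_in[1 − (τ₁ e^(−t/τ₁) − τ₂ e^(−t/τ₂))/(τ₁ − τ₂)].
At t = 43.1: e^(−t/τ₁) = 0.11221, e^(−t/τ₂) = 0.31063.
C₂ = 3.74·[1 − (19.704·0.11221 − 36.864·0.31063)/(-17.160)] = 3.74·0.46154 = 1.7262 kg/m³.

1.73 kg/m³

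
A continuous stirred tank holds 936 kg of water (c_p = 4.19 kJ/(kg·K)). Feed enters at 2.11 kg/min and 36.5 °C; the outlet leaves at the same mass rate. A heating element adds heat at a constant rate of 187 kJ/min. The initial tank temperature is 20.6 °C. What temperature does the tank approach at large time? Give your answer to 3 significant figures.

First-law balance (no shaft work): M c_p dT/dt = ṁ c_p (T_in − T) + 187.
At steady state dT/dt = 0 ⇒ T_ss = T_in + Q̇/(ṁ c_p) = 36.5 + 187/(2.11·4.19) = 57.652 °C.

57.7 °C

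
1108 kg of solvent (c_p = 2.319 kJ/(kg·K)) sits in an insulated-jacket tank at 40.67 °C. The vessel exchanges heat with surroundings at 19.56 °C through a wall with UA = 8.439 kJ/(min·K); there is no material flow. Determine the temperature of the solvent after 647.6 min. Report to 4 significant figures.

22.08 °C

M c_p dT/dt = −UA(T − T_amb).
dT/dt = (T_ss − T)/τ with T_ss = T_amb = 19.5600 °C, τ = M c_p/UA = 1108·2.319/8.439 = 304.474 min.
Solution: T(t) = T_ss + (T₀ − T_ss) e^(−t/τ).
T(647.6) = 19.5600 + (21.1100)·0.119200 = 22.0763 °C.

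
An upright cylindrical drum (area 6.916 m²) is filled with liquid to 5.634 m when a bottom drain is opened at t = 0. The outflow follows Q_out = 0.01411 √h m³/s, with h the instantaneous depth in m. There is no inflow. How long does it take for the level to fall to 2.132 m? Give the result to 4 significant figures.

With no inflow, A dh/dt = −0.01411 √h.
Separate and integrate: 2(√h − √h₀) = −(0.01411/A) t.
t = 2A(√h₀ − √h)/0.01411 = 2·6.916·(√5.634 − √2.132)/0.01411
  = 13.8320 × (2.37360 − 1.46014) / 0.01411 = 895.470 s.

895.5 s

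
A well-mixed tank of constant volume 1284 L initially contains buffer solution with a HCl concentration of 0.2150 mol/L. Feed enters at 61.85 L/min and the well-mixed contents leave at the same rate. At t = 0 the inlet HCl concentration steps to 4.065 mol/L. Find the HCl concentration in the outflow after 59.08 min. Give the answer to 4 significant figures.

Mass balance on the solute (V constant): V dC/dt = Q(C_in − C).
Time constant τ = V/Q = 1284/61.85 = 20.7599 min.
Integrating: C(t) = C_in + (C₀ − C_in) e^(−t/τ).
C(59.08) = 4.065 + (0.2150 − 4.065)·e^(−59.08/20.7599) = 4.065 + (-3.85000)·0.0580837 = 3.84138 mol/L.

3.841 mol/L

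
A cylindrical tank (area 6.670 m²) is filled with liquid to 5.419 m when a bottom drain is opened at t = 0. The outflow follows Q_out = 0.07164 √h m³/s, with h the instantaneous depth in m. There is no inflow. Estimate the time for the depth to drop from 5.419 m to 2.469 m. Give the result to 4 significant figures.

Volume balance on the tank: A dh/dt = −0.07164 √h.
∫ h^(−1/2) dh = −(0.07164/A) ∫ dt, giving 2√h = 2√h₀ − (0.07164/A) t.
t = 2A(√h₀ − √h)/0.07164 = 2·6.670·(√5.419 − √2.469)/0.07164
  = 13.3400 × (2.32787 − 1.57131) / 0.07164 = 140.880 s.

140.9 s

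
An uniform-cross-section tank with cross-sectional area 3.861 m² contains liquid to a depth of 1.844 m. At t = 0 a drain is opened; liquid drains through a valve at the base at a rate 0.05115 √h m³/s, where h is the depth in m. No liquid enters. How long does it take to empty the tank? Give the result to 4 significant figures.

With no inflow, A dh/dt = −0.05115 √h.
This is separable: 2 d(√h)/dt = −0.05115/A, so √h = √h₀ − (0.05115/(2A)) t.
Tank is empty when √h = 0: t_empty = 2A√h₀/0.05115.
t_empty = 2·3.861·√1.844/0.05115 = 7.72200·1.35794/0.05115 = 205.005 s.

205.0 s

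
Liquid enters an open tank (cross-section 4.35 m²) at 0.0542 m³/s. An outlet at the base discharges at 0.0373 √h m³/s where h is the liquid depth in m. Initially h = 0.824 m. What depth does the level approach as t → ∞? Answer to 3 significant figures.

A dh/dt = Q_in − 0.0373 √h. Steady state requires inflow = outflow:
Q_in = 0.0373 √h_ss ⇒ √h_ss = 0.0542/0.0373 = 1.4531.
h_ss = 1.4531² = 2.1115 m. (Since h₀ = 0.824 m < h_ss, the level will rise toward this value.)

2.11 m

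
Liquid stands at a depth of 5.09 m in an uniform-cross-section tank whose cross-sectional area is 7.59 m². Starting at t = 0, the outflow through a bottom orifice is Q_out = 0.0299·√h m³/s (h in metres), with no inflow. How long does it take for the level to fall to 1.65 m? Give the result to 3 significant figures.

Volume balance on the tank: A dh/dt = −0.0299 √h.
This is separable: 2 d(√h)/dt = −0.0299/A, so √h = √h₀ − (0.0299/(2A)) t.
t = 2A(√h₀ − √h)/0.0299 = 2·7.59·(√5.09 − √1.65)/0.0299
  = 15.180 × (2.2561 − 1.2845) / 0.0299 = 493.26 s.

493 s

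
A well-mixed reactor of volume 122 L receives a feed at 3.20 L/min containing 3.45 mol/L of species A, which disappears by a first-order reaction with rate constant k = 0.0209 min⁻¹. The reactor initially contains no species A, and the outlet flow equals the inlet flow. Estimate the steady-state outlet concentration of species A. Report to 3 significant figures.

1.92 mol/L

Accumulation = in − out − consumed: V dC/dt = Q C_in − Q C − k V C.
Steady state (dC/dt = 0): C_ss = Q C_in/(Q + kV) = C_in/(1 + kV/Q).
C_ss = 3.20·3.45/(3.20 + 0.0209·122) = 11.040/5.7498 = 1.9201 mol/L.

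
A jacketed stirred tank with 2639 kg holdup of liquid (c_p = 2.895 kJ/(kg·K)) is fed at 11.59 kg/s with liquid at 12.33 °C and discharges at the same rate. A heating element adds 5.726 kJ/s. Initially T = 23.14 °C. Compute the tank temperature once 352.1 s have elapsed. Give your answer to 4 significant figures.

M c_p dT/dt = ṁ c_p (T_in − T) + Q̇.
Rearrange: dT/dt = (T_ss − T)/τ with τ = M/ṁ = 227.696 s and T_ss = T_in + Q̇/(ṁ c_p) = 12.5007 °C.
This is linear first-order; T(t) = T_ss + (T₀ − T_ss) e^(−t/τ).
T(352.1) = 12.5007 + (10.6393)·e^(−352.1/227.696) = 12.5007 + (10.6393)·0.213022 = 14.7671 °C.

14.77 °C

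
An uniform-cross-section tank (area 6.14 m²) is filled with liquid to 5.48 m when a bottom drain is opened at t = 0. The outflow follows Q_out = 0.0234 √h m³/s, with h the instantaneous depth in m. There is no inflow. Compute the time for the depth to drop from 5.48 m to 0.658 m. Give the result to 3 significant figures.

Mass balance (ρ constant): A dh/dt = −0.0234 √h.
∫ h^(−1/2) dh = −(0.0234/A) ∫ dt, giving 2√h = 2√h₀ − (0.0234/A) t.
t = 2A(√h₀ − √h)/0.0234 = 2·6.14·(√5.48 − √0.658)/0.0234
  = 12.280 × (2.3409 − 0.81117) / 0.0234 = 802.80 s.

803 s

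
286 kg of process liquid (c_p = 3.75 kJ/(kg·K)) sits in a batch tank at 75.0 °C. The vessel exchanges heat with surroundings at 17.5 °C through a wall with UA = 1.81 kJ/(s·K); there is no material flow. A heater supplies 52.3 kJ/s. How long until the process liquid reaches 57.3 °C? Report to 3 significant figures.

M c_p dT/dt = −UA(T − T_amb) + Q̇.
τ = M c_p/UA = 592.54 s; T_ss = T_amb + Q̇/UA = 17.5 + 52.3/1.81 = 46.395 °C.
T(t) = T_ss + (T₀ − T_ss)e^(−t/τ); set T = 57.3:
t = −τ ln[(T − T_ss)/(T₀ − T_ss)] = −592.54 · ln(0.38123) = 571.42 s.

571 s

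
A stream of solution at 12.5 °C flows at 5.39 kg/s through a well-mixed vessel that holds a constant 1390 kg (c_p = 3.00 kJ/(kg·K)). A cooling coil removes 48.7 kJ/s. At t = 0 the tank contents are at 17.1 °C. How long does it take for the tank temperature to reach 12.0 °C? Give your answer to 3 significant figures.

286 s

Unsteady energy balance on the tank contents: M c_p dT/dt = ṁ c_p (T_in − T) − 48.7.
τ = M/ṁ = 257.88 s; T_ss = T_in − Q̇/(ṁ c_p) = 9.4882 °C.
T(t) = T_ss + (T₀ − T_ss) e^(−t/τ). Set T = 12.0:
e^(−t/τ) = (12.0 − 9.4882)/(17.1 − 9.4882) = 0.32998
t = −257.88 · ln(0.32998) = 285.92 s.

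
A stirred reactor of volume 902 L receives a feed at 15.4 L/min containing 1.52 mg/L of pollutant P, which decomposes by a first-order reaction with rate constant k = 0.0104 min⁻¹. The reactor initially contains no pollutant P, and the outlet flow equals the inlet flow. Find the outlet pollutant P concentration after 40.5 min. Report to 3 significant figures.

0.634 mg/L

Species balance: V dC/dt = Q C_in − Q C − k V C.
dC/dt = (Q/V) C_in − (Q/V + k) C; effective rate a = Q/V + k = 0.017073 + 0.0104 = 0.027473 min⁻¹.
C_ss = Q C_in/(Q + kV) = 0.94460 mg/L; C(t) = C_ss + (C₀ − C_ss) e^(−a t).
C(40.5) = 0.94460 + (-0.94460)·e^(−0.027473·40.5) = 0.94460 + (-0.94460)·0.32868 = 0.63413 mg/L.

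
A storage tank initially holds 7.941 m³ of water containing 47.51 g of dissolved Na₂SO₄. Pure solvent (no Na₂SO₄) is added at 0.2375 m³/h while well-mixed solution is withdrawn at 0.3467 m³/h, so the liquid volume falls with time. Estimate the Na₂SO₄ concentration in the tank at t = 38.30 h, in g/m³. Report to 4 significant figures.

Total volume: dV/dt = Q_in − Q_out = -0.109200 m³/h, so V(t) = 7.941 − 0.109200 t and V(38.30) = 3.75864 m³.
Solute balance: dm/dt = 0 − Q_out C = −Q_out m/V(t).
dm/m = −Q_out dt/(V₀ − 0.109200 t); integrating gives ln(m/m₀) = −(Q_out/(Q_in−Q_out)) ln(V/V₀).
m = m₀ (V₀/V)^(Q_out/(Q_in−Q_out)) = 47.51 × (7.941/3.75864)^(-3.17491) = 4.42012 g.
C = m/V = 4.42012/3.75864 = 1.17599 g/m³.

1.176 g/m³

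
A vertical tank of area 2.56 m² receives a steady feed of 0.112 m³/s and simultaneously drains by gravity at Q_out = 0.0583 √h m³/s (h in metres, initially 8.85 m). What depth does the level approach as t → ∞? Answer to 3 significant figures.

Level balance: A dh/dt = 0.112 − 0.0583 √h. Setting dh/dt = 0:
Q_in = 0.0583 √h_ss ⇒ √h_ss = 0.112/0.0583 = 1.9211.
h_ss = 1.9211² = 3.6906 m. (Since h₀ = 8.85 m > h_ss, the level will fall toward this value.)

3.69 m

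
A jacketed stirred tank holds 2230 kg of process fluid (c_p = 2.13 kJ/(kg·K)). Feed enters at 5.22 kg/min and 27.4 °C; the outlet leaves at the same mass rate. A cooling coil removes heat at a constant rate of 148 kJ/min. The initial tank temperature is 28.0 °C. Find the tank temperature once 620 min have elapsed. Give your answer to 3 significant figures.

First-law balance (no shaft work): M c_p dT/dt = ṁ c_p (T_in − T) − 148.
τ = M/ṁ = 427.20 min; T_ss = T_in − Q̇/(ṁ c_p) = 27.4 − 148/(5.22·2.13) = 14.089 °C.
This is linear first-order; T(t) = T_ss + (T₀ − T_ss) e^(−t/τ).
T(620) = 14.089 + (13.911)·e^(−620/427.20) = 14.089 + (13.911)·0.23427 = 17.348 °C.

17.3 °C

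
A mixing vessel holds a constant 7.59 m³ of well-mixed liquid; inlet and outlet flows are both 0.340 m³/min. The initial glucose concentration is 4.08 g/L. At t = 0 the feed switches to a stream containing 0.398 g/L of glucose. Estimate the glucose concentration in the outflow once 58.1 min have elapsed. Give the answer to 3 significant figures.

Unsteady species balance (constant V, well mixed): V dC/dt = Q(C_in − C).
So dC/dt = (C_in − C)/τ with τ = V/Q = 7.59/0.340 = 22.324 min.
This is linear first-order; C(t) = C_in + (C₀ − C_in) e^(−t/τ).
C(58.1) = 0.398 + (4.08 − 0.398)·e^(−58.1/22.324) = 0.398 + (3.6820)·0.074078 = 0.67076 g/L.

0.671 g/L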